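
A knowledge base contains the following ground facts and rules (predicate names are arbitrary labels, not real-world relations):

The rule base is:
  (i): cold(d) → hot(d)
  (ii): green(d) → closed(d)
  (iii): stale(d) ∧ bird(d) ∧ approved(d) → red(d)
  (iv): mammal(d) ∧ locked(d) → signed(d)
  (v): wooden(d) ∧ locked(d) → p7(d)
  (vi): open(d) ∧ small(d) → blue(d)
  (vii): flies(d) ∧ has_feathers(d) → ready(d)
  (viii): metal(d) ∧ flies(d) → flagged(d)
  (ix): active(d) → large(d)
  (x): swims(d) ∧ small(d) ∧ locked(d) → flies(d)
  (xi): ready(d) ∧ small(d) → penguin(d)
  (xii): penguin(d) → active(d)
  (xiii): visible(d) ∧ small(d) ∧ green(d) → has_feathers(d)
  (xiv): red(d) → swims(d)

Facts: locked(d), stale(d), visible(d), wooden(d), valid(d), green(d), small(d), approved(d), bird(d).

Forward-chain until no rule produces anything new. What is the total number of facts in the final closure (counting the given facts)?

19

Round 1 — (ii), (iii), (v), (xiii), derive closed(d), red(d), p7(d), has_feathers(d).
Round 2 — (xiv), derive swims(d).
Round 3 — (x), derive flies(d).
Round 4 — (vii), derive ready(d).
Round 5 — (xi), derive penguin(d).
Round 6 — (xii), derive active(d).
Round 7 — (ix), derive large(d).
Closure: {active(d), approved(d), bird(d), closed(d), flies(d), green(d), has_feathers(d), large(d), locked(d), p7(d), penguin(d), ready(d), red(d), small(d), stale(d), swims(d), valid(d), visible(d), wooden(d)} — 19 facts.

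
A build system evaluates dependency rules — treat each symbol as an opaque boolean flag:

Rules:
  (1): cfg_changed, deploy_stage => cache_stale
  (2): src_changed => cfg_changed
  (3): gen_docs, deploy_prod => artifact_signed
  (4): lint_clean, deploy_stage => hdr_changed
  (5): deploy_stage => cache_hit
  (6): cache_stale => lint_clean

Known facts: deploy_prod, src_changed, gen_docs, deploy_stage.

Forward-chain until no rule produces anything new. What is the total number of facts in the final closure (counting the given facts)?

10

Round 1: (2) [src_changed => cfg_changed]; (3) [gen_docs, deploy_prod => artifact_signed]; (5) [deploy_stage => cache_hit]. Adds cfg_changed, artifact_signed, cache_hit.
Round 2: (1) [cfg_changed, deploy_stage => cache_stale]. Adds cache_stale.
Round 3: (6) [cache_stale => lint_clean]. Adds lint_clean.
Round 4: (4) [lint_clean, deploy_stage => hdr_changed]. Adds hdr_changed.
Closure: {artifact_signed, cache_hit, cache_stale, cfg_changed, deploy_prod, deploy_stage, gen_docs, hdr_changed, lint_clean, src_changed} — 10 facts.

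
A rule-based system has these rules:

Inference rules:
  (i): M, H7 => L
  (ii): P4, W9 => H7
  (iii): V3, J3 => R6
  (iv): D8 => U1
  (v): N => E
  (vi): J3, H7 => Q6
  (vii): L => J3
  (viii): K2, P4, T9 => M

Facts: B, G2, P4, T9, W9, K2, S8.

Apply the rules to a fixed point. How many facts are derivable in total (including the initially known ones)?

12

Round 1 fires (ii), (viii), giving H7, M.
Round 2 fires (i), giving L.
Round 3 fires (vii), giving J3.
Round 4 fires (vi), giving Q6.
Closure: {B, G2, H7, J3, K2, L, M, P4, Q6, S8, T9, W9} — 12 facts.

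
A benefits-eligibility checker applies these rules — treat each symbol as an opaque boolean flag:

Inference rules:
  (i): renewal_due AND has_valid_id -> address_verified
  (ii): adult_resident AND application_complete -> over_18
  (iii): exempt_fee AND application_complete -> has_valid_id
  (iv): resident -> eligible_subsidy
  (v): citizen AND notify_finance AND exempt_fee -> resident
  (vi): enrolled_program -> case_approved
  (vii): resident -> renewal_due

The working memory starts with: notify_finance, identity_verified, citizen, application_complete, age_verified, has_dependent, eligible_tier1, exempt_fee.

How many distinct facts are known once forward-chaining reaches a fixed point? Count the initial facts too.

13

Round 1 fires (iii), (v), giving has_valid_id, resident.
Round 2 fires (iv), (vii), giving eligible_subsidy, renewal_due.
Round 3 fires (i), giving address_verified.
Closure: {address_verified, age_verified, application_complete, citizen, eligible_subsidy, eligible_tier1, exempt_fee, has_dependent, has_valid_id, identity_verified, notify_finance, renewal_due, resident} — 13 facts.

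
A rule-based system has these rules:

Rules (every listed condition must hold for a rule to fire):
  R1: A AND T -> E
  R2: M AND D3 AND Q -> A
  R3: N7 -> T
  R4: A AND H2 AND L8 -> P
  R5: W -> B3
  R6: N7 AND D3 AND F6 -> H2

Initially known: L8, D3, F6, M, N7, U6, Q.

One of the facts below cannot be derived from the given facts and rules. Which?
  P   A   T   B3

B3

[1] R2 [M AND D3 AND Q -> A]; R3 [N7 -> T]; R6 [N7 AND D3 AND F6 -> H2]. ⇒ new: A, T, H2.
[2] R1 [A AND T -> E]; R4 [A AND H2 AND L8 -> P]. ⇒ new: E, P.
Derived: T (round 1), A (round 1), P (round 2). B3 never appears in any round.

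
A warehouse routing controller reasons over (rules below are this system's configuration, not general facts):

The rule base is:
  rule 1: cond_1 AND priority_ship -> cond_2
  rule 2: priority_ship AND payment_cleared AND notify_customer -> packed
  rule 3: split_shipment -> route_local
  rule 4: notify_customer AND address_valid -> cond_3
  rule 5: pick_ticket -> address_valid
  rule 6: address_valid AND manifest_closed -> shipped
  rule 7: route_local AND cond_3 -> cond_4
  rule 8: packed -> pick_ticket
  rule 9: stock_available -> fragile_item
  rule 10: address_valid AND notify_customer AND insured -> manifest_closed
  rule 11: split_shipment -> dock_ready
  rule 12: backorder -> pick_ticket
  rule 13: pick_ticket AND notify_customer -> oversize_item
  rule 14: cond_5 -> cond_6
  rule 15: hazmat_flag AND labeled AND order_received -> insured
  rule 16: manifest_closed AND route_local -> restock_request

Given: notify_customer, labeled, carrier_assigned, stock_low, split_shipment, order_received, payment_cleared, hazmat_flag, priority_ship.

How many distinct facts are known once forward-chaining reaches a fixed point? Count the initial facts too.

Round 1 fires rule 2, rule 3, rule 11, rule 15, giving packed, route_local, dock_ready, insured.
Round 2 fires rule 8, giving pick_ticket.
Round 3 fires rule 5, rule 13, giving address_valid, oversize_item.
Round 4 fires rule 4, rule 10, giving cond_3, manifest_closed.
Round 5 fires rule 6, rule 7, rule 16, giving shipped, cond_4, restock_request.
Closure: {address_valid, carrier_assigned, cond_3, cond_4, dock_ready, hazmat_flag, insured, labeled, manifest_closed, notify_customer, order_received, oversize_item, packed, payment_cleared, pick_ticket, priority_ship, restock_request, route_local, shipped, split_shipment, stock_low} — 21 facts.

21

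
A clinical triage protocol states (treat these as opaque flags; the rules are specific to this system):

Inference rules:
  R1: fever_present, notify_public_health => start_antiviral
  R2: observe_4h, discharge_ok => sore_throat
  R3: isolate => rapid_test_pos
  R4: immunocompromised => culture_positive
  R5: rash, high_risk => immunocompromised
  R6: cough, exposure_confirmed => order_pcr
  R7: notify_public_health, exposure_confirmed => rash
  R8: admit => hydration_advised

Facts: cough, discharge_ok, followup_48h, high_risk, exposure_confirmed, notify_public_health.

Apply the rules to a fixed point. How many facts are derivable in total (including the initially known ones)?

10

Round 1: R6 [cough, exposure_confirmed => order_pcr]; R7 [notify_public_health, exposure_confirmed => rash]. Adds order_pcr, rash.
Round 2: R5 [rash, high_risk => immunocompromised]. Adds immunocompromised.
Round 3: R4 [immunocompromised => culture_positive]. Adds culture_positive.
Closure: {cough, culture_positive, discharge_ok, exposure_confirmed, followup_48h, high_risk, immunocompromised, notify_public_health, order_pcr, rash} — 10 facts.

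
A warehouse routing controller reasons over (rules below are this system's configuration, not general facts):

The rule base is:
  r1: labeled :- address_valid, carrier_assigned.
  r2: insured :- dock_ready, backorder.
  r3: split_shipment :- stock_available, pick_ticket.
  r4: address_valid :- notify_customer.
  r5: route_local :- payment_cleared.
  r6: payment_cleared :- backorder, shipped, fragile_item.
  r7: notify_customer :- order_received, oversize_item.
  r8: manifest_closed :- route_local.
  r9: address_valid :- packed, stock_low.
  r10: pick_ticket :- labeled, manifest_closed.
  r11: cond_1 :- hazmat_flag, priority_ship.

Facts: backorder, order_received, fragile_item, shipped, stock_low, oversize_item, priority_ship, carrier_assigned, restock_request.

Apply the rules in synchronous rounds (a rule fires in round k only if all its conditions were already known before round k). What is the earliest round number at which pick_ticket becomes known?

4

Round 1 — r6, r7, derive payment_cleared, notify_customer.
Round 2 — r4, r5, derive address_valid, route_local.
Round 3 — r1, r8, derive labeled, manifest_closed.
Round 4 — r10, derive pick_ticket.
pick_ticket first appears in round 4.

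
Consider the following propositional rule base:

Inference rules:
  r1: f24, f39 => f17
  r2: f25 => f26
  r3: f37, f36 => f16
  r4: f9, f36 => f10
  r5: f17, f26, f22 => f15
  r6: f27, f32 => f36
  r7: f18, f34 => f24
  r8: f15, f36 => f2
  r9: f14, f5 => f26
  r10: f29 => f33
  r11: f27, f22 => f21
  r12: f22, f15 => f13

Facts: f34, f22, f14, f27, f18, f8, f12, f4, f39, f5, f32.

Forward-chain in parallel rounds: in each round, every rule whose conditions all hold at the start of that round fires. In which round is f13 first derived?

Round 1 fires r6, r7, r9, r11, giving f36, f24, f26, f21.
Round 2 fires r1, giving f17.
Round 3 fires r5, giving f15.
Round 4 fires r8, r12, giving f2, f13.
f13 first appears in round 4.

4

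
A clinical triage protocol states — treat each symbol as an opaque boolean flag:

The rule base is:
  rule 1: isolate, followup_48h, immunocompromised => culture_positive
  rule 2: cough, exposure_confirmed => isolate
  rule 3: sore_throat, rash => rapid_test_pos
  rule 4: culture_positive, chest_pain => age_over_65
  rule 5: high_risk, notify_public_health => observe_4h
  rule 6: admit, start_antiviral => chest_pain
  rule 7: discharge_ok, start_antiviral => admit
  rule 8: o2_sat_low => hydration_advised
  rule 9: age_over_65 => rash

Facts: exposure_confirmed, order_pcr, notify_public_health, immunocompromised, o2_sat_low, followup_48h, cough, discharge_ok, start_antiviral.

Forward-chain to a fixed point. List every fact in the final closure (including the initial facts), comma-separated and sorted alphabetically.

Round 1: rule 2 [cough, exposure_confirmed => isolate]; rule 7 [discharge_ok, start_antiviral => admit]; rule 8 [o2_sat_low => hydration_advised]. New: isolate, admit, hydration_advised.
Round 2: rule 1 [isolate, followup_48h, immunocompromised => culture_positive]; rule 6 [admit, start_antiviral => chest_pain]. New: culture_positive, chest_pain.
Round 3: rule 4 [culture_positive, chest_pain => age_over_65]. New: age_over_65.
Round 4: rule 9 [age_over_65 => rash]. New: rash.

admit, age_over_65, chest_pain, cough, culture_positive, discharge_ok, exposure_confirmed, followup_48h, hydration_advised, immunocompromised, isolate, notify_public_health, o2_sat_low, order_pcr, rash, start_antiviral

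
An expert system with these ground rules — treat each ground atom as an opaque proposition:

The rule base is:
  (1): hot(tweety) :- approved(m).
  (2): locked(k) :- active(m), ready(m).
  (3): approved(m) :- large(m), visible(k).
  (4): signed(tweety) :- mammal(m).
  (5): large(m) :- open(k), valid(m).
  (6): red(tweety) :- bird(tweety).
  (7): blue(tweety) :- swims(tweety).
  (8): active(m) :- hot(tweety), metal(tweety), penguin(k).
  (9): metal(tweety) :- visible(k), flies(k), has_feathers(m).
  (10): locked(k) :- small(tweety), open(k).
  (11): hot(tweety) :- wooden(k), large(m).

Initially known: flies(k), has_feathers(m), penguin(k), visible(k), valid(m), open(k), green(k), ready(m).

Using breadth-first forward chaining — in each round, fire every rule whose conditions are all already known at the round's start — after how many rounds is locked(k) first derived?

Round 1: (5) [large(m) :- open(k), valid(m).]; (9) [metal(tweety) :- visible(k), flies(k), has_feathers(m).]. Adds large(m), metal(tweety).
Round 2: (3) [approved(m) :- large(m), visible(k).]. Adds approved(m).
Round 3: (1) [hot(tweety) :- approved(m).]. Adds hot(tweety).
Round 4: (8) [active(m) :- hot(tweety), metal(tweety), penguin(k).]. Adds active(m).
Round 5: (2) [locked(k) :- active(m), ready(m).]. Adds locked(k).
locked(k) first appears in round 5.

5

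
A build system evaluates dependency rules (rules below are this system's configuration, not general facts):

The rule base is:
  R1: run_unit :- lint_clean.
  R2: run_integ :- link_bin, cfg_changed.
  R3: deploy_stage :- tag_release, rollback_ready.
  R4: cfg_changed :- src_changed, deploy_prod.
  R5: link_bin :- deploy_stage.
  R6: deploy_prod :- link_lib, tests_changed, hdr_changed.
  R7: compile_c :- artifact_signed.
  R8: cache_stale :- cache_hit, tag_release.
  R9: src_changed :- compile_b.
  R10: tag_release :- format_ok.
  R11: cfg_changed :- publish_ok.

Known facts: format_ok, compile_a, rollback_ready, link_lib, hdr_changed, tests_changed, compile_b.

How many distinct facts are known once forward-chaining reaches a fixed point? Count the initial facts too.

14

Round 1: R6 [deploy_prod :- link_lib, tests_changed, hdr_changed.]; R9 [src_changed :- compile_b.]; R10 [tag_release :- format_ok.]. New: deploy_prod, src_changed, tag_release.
Round 2: R3 [deploy_stage :- tag_release, rollback_ready.]; R4 [cfg_changed :- src_changed, deploy_prod.]. New: deploy_stage, cfg_changed.
Round 3: R5 [link_bin :- deploy_stage.]. New: link_bin.
Round 4: R2 [run_integ :- link_bin, cfg_changed.]. New: run_integ.
Closure: {cfg_changed, compile_a, compile_b, deploy_prod, deploy_stage, format_ok, hdr_changed, link_bin, link_lib, rollback_ready, run_integ, src_changed, tag_release, tests_changed} — 14 facts.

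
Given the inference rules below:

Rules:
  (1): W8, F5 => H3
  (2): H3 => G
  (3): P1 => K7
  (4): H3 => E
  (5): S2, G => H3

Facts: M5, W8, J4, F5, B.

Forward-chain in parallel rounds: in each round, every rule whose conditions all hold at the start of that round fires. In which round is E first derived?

2

[1] (1) [W8, F5 => H3]. ⇒ new: H3.
[2] (2) [H3 => G]; (4) [H3 => E]. ⇒ new: G, E.
E first appears in round 2.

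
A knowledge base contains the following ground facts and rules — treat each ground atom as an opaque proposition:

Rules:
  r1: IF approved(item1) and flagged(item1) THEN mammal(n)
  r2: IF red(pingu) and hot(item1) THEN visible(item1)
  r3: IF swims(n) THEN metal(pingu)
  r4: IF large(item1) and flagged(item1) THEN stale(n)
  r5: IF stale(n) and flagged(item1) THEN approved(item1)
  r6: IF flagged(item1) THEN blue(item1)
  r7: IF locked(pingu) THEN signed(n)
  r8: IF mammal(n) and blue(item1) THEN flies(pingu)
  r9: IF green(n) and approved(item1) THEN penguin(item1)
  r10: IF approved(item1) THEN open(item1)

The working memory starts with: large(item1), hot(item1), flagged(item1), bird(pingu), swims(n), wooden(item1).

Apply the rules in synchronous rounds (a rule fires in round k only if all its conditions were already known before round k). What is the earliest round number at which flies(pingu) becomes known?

Round 1 fires r3, r4, r6, giving metal(pingu), stale(n), blue(item1).
Round 2 fires r5, giving approved(item1).
Round 3 fires r1, r10, giving mammal(n), open(item1).
Round 4 fires r8, giving flies(pingu).
flies(pingu) first appears in round 4.

4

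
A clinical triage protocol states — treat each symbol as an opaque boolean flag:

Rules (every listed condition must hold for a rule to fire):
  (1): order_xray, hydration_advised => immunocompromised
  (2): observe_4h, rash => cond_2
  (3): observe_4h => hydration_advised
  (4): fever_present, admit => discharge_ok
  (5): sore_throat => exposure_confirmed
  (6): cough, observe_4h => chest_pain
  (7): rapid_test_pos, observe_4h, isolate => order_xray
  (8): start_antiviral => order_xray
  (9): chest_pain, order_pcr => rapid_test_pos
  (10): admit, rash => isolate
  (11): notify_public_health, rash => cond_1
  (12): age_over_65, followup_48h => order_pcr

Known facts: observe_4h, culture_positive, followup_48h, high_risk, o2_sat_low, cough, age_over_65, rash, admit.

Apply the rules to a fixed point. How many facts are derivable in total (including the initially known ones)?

Round 1: (2) [observe_4h, rash => cond_2]; (3) [observe_4h => hydration_advised]; (6) [cough, observe_4h => chest_pain]; (10) [admit, rash => isolate]; (12) [age_over_65, followup_48h => order_pcr]. Adds cond_2, hydration_advised, chest_pain, isolate, order_pcr.
Round 2: (9) [chest_pain, order_pcr => rapid_test_pos]. Adds rapid_test_pos.
Round 3: (7) [rapid_test_pos, observe_4h, isolate => order_xray]. Adds order_xray.
Round 4: (1) [order_xray, hydration_advised => immunocompromised]. Adds immunocompromised.
Closure: {admit, age_over_65, chest_pain, cond_2, cough, culture_positive, followup_48h, high_risk, hydration_advised, immunocompromised, isolate, o2_sat_low, observe_4h, order_pcr, order_xray, rapid_test_pos, rash} — 17 facts.

17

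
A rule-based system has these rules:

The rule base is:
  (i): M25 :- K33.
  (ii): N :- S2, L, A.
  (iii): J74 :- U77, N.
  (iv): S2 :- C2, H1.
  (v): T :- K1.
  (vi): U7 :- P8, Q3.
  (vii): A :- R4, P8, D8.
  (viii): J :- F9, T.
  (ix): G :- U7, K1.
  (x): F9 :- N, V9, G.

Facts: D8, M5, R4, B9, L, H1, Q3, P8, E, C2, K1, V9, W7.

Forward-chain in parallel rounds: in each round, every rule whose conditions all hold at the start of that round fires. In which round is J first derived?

Round 1 — (iv), (v), (vi), (vii), derive S2, T, U7, A.
Round 2 — (ii), (ix), derive N, G.
Round 3 — (x), derive F9.
Round 4 — (viii), derive J.
J first appears in round 4.

4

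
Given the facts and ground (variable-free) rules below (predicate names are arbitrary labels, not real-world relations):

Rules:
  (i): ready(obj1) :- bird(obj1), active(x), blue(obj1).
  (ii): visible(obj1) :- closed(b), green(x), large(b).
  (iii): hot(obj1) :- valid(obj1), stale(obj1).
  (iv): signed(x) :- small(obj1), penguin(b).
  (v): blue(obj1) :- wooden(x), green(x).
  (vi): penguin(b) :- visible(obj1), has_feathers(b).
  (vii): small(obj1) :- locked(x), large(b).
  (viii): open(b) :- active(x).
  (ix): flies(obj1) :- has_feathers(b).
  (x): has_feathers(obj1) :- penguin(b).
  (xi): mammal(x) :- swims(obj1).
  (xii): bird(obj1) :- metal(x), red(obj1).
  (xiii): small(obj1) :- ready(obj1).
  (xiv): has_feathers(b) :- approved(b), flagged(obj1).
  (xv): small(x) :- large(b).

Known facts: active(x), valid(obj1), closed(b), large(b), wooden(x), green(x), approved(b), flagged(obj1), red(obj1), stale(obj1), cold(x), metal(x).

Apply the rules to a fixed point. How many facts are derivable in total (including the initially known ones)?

25

Round 1 fires (ii), (iii), (v), (viii), (xii), (xiv), (xv), giving visible(obj1), hot(obj1), blue(obj1), open(b), bird(obj1), has_feathers(b), small(x).
Round 2 fires (i), (vi), (ix), giving ready(obj1), penguin(b), flies(obj1).
Round 3 fires (x), (xiii), giving has_feathers(obj1), small(obj1).
Round 4 fires (iv), giving signed(x).
Closure: {active(x), approved(b), bird(obj1), blue(obj1), closed(b), cold(x), flagged(obj1), flies(obj1), green(x), has_feathers(b), has_feathers(obj1), hot(obj1), large(b), metal(x), open(b), penguin(b), ready(obj1), red(obj1), signed(x), small(obj1), small(x), stale(obj1), valid(obj1), visible(obj1), wooden(x)} — 25 facts.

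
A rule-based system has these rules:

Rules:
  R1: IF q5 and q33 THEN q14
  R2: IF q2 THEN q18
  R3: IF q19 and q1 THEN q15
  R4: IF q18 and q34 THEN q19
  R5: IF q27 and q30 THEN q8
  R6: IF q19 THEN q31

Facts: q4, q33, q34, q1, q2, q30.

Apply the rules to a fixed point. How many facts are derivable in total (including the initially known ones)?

10

Round 1 — R2, derive q18.
Round 2 — R4, derive q19.
Round 3 — R3, R6, derive q15, q31.
Closure: {q1, q15, q18, q19, q2, q30, q31, q33, q34, q4} — 10 facts.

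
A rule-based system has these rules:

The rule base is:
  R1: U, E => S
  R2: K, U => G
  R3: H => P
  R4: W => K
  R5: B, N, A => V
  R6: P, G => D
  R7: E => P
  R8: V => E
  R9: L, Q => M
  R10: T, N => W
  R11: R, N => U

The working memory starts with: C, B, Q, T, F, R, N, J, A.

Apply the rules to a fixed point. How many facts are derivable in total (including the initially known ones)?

18

Round 1 — R5, R10, R11, derive V, W, U.
Round 2 — R4, R8, derive K, E.
Round 3 — R1, R2, R7, derive S, G, P.
Round 4 — R6, derive D.
Closure: {A, B, C, D, E, F, G, J, K, N, P, Q, R, S, T, U, V, W} — 18 facts.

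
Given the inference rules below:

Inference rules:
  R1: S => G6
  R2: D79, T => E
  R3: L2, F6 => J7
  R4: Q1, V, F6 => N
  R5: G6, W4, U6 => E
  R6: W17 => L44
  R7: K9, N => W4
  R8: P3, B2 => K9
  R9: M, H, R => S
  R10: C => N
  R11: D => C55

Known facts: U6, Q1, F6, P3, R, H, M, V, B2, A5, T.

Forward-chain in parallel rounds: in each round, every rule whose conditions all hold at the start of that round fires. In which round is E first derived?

Round 1: R4 [Q1, V, F6 => N]; R8 [P3, B2 => K9]; R9 [M, H, R => S]. Adds N, K9, S.
Round 2: R1 [S => G6]; R7 [K9, N => W4]. Adds G6, W4.
Round 3: R5 [G6, W4, U6 => E]. Adds E.
E first appears in round 3.

3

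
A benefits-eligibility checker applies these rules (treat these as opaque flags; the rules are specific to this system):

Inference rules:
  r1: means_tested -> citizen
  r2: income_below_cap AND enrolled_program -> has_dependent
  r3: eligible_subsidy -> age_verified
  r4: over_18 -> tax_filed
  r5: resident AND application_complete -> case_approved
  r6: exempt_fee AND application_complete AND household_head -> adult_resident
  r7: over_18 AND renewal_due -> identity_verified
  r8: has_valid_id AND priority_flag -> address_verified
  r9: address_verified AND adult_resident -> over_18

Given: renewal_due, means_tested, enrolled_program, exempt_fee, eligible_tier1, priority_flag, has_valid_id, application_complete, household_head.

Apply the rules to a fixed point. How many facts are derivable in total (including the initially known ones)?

15

Round 1 — r1, r6, r8, derive citizen, adult_resident, address_verified.
Round 2 — r9, derive over_18.
Round 3 — r4, r7, derive tax_filed, identity_verified.
Closure: {address_verified, adult_resident, application_complete, citizen, eligible_tier1, enrolled_program, exempt_fee, has_valid_id, household_head, identity_verified, means_tested, over_18, priority_flag, renewal_due, tax_filed} — 15 facts.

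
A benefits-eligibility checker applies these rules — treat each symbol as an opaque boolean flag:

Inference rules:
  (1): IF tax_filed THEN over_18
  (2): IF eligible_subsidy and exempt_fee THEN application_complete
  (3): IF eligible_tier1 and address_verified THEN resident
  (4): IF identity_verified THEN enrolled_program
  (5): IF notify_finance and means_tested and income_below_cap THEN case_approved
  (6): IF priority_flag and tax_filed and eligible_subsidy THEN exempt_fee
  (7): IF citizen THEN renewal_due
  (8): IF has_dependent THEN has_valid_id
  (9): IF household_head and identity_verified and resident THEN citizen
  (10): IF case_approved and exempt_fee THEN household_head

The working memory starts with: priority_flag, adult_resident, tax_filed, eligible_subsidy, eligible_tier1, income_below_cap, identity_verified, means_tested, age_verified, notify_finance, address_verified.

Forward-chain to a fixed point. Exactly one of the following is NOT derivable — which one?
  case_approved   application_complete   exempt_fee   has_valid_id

has_valid_id

[1] (1) [IF tax_filed THEN over_18]; (3) [IF eligible_tier1 and address_verified THEN resident]; (4) [IF identity_verified THEN enrolled_program]; (5) [IF notify_finance and means_tested and income_below_cap THEN case_approved]; (6) [IF priority_flag and tax_filed and eligible_subsidy THEN exempt_fee]. ⇒ new: over_18, resident, enrolled_program, case_approved, exempt_fee.
[2] (2) [IF eligible_subsidy and exempt_fee THEN application_complete]; (10) [IF case_approved and exempt_fee THEN household_head]. ⇒ new: application_complete, household_head.
[3] (9) [IF household_head and identity_verified and resident THEN citizen]. ⇒ new: citizen.
[4] (7) [IF citizen THEN renewal_due]. ⇒ new: renewal_due.
Derived: application_complete (round 2), exempt_fee (round 1), case_approved (round 1). has_valid_id never appears in any round.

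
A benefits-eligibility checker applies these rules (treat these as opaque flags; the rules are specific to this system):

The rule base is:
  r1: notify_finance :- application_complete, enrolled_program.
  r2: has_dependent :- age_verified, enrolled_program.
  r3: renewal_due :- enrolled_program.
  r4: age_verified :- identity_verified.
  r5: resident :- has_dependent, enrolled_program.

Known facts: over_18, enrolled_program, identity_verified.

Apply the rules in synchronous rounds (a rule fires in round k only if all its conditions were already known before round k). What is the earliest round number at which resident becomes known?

3

Round 1 — r3, r4, derive renewal_due, age_verified.
Round 2 — r2, derive has_dependent.
Round 3 — r5, derive resident.
resident first appears in round 3.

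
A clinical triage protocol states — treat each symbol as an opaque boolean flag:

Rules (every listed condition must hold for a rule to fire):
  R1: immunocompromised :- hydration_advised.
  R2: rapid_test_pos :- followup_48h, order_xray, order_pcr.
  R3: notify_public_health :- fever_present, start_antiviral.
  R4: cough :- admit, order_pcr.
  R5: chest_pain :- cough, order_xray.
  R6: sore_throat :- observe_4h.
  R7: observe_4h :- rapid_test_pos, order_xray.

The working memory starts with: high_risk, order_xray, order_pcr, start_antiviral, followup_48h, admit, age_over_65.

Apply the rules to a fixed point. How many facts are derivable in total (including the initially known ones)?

12

Round 1: R2 [rapid_test_pos :- followup_48h, order_xray, order_pcr.]; R4 [cough :- admit, order_pcr.]. Adds rapid_test_pos, cough.
Round 2: R5 [chest_pain :- cough, order_xray.]; R7 [observe_4h :- rapid_test_pos, order_xray.]. Adds chest_pain, observe_4h.
Round 3: R6 [sore_throat :- observe_4h.]. Adds sore_throat.
Closure: {admit, age_over_65, chest_pain, cough, followup_48h, high_risk, observe_4h, order_pcr, order_xray, rapid_test_pos, sore_throat, start_antiviral} — 12 facts.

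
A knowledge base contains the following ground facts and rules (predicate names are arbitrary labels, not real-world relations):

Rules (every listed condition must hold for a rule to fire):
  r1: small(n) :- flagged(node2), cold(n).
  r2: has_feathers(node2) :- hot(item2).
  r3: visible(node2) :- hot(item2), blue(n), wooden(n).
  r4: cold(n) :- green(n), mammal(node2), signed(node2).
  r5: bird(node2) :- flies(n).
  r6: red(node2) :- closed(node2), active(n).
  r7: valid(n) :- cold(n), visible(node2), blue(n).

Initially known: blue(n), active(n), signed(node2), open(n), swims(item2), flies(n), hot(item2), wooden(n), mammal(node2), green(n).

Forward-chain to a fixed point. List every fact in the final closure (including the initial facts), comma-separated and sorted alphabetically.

Round 1 — r2, r3, r4, r5, derive has_feathers(node2), visible(node2), cold(n), bird(node2).
Round 2 — r7, derive valid(n).

active(n), bird(node2), blue(n), cold(n), flies(n), green(n), has_feathers(node2), hot(item2), mammal(node2), open(n), signed(node2), swims(item2), valid(n), visible(node2), wooden(n)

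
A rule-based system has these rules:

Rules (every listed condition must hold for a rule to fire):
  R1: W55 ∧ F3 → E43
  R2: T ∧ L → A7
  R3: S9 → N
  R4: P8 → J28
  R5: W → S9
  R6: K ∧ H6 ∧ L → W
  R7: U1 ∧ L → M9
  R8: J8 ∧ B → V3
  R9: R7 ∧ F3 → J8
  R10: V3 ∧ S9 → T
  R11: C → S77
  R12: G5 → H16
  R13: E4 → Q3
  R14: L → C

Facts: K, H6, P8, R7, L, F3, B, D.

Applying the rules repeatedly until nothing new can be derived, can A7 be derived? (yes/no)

yes

Round 1 — R4, R6, R9, R14, derive J28, W, J8, C.
Round 2 — R5, R8, R11, derive S9, V3, S77.
Round 3 — R3, R10, derive N, T.
Round 4 — R2, derive A7.
A7 appears in round 4, so it is derivable.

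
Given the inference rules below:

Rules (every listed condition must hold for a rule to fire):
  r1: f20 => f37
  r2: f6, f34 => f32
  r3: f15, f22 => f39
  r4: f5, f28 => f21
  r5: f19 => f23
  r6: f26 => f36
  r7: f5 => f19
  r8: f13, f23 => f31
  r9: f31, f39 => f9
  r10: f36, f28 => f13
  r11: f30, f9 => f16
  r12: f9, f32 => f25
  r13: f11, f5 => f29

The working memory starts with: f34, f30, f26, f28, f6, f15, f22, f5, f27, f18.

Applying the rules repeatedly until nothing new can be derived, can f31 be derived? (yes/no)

Round 1 — r2, r3, r4, r6, r7, derive f32, f39, f21, f36, f19.
Round 2 — r5, r10, derive f23, f13.
Round 3 — r8, derive f31.
Round 4 — r9, derive f9.
Round 5 — r11, r12, derive f16, f25.
f31 appears in round 3, so it is derivable.

yes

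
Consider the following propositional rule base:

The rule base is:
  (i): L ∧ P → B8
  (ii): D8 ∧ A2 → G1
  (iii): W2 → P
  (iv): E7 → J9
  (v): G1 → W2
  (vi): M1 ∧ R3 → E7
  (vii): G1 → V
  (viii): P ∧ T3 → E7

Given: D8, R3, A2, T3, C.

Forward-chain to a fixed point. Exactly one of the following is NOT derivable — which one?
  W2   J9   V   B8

B8

Round 1: (ii) [D8 ∧ A2 → G1]. Adds G1.
Round 2: (v) [G1 → W2]; (vii) [G1 → V]. Adds W2, V.
Round 3: (iii) [W2 → P]. Adds P.
Round 4: (viii) [P ∧ T3 → E7]. Adds E7.
Round 5: (iv) [E7 → J9]. Adds J9.
Derived: V (round 2), J9 (round 5), W2 (round 2). B8 never appears in any round.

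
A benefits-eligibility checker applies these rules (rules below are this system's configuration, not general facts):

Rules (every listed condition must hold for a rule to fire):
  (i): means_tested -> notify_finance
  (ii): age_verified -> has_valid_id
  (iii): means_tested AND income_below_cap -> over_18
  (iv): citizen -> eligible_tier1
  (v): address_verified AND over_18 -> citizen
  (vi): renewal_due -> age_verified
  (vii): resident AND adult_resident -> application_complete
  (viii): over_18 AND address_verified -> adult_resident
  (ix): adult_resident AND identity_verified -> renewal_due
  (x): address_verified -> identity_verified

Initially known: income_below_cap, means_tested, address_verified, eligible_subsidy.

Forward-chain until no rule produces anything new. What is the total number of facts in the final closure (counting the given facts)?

13

Round 1: (i) [means_tested -> notify_finance]; (iii) [means_tested AND income_below_cap -> over_18]; (x) [address_verified -> identity_verified]. Adds notify_finance, over_18, identity_verified.
Round 2: (v) [address_verified AND over_18 -> citizen]; (viii) [over_18 AND address_verified -> adult_resident]. Adds citizen, adult_resident.
Round 3: (iv) [citizen -> eligible_tier1]; (ix) [adult_resident AND identity_verified -> renewal_due]. Adds eligible_tier1, renewal_due.
Round 4: (vi) [renewal_due -> age_verified]. Adds age_verified.
Round 5: (ii) [age_verified -> has_valid_id]. Adds has_valid_id.
Closure: {address_verified, adult_resident, age_verified, citizen, eligible_subsidy, eligible_tier1, has_valid_id, identity_verified, income_below_cap, means_tested, notify_finance, over_18, renewal_due} — 13 facts.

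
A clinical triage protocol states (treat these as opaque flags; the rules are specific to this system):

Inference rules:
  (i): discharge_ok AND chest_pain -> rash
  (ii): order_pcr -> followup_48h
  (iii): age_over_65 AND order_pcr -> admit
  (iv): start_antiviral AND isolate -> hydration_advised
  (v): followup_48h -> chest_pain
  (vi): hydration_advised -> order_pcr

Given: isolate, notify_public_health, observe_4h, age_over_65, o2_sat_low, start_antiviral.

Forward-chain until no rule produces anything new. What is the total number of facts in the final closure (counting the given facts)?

Round 1: (iv) [start_antiviral AND isolate -> hydration_advised]. New: hydration_advised.
Round 2: (vi) [hydration_advised -> order_pcr]. New: order_pcr.
Round 3: (ii) [order_pcr -> followup_48h]; (iii) [age_over_65 AND order_pcr -> admit]. New: followup_48h, admit.
Round 4: (v) [followup_48h -> chest_pain]. New: chest_pain.
Closure: {admit, age_over_65, chest_pain, followup_48h, hydration_advised, isolate, notify_public_health, o2_sat_low, observe_4h, order_pcr, start_antiviral} — 11 facts.

11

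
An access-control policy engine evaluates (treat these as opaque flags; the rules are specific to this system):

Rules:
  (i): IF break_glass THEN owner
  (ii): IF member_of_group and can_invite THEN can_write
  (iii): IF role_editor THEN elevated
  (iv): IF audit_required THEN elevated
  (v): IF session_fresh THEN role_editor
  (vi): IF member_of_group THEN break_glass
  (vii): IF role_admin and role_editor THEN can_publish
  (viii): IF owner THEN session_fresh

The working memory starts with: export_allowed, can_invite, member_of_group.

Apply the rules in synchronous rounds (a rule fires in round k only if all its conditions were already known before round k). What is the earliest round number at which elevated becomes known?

Round 1 fires (ii), (vi), giving can_write, break_glass.
Round 2 fires (i), giving owner.
Round 3 fires (viii), giving session_fresh.
Round 4 fires (v), giving role_editor.
Round 5 fires (iii), giving elevated.
elevated first appears in round 5.

5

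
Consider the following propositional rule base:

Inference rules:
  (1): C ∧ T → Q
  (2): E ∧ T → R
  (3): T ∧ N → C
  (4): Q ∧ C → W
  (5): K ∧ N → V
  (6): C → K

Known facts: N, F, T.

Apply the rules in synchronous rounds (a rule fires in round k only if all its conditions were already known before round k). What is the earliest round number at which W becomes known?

3

Round 1 fires (3), giving C.
Round 2 fires (1), (6), giving Q, K.
Round 3 fires (4), (5), giving W, V.
W first appears in round 3.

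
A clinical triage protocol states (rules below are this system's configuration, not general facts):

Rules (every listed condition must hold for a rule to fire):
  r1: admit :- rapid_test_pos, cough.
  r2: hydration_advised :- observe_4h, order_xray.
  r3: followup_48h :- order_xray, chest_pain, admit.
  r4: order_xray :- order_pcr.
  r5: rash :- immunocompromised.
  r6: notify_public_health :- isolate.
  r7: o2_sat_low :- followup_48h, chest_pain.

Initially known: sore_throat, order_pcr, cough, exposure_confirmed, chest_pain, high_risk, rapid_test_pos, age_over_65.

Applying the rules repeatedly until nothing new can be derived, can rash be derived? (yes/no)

no

Round 1 fires r1, r4, giving admit, order_xray.
Round 2 fires r3, giving followup_48h.
Round 3 fires r7, giving o2_sat_low.
Fixed point reached. rash is concluded only by r5; r5 needs immunocompromised (never derived).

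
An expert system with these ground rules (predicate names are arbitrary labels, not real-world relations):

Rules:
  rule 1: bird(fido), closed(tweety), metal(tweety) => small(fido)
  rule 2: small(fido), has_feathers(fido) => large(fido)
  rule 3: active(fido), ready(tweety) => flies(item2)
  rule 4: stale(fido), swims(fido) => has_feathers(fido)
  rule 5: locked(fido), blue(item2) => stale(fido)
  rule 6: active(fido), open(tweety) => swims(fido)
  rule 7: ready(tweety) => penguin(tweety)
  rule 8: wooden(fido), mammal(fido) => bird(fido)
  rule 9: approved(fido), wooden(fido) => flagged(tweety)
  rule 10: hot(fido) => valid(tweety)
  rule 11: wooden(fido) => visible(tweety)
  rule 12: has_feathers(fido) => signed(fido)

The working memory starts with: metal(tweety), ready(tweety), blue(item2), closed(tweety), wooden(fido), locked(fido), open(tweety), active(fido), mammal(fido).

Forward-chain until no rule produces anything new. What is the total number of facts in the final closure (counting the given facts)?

19

[1] rule 3 [active(fido), ready(tweety) => flies(item2)]; rule 5 [locked(fido), blue(item2) => stale(fido)]; rule 6 [active(fido), open(tweety) => swims(fido)]; rule 7 [ready(tweety) => penguin(tweety)]; rule 8 [wooden(fido), mammal(fido) => bird(fido)]; rule 11 [wooden(fido) => visible(tweety)]. ⇒ new: flies(item2), stale(fido), swims(fido), penguin(tweety), bird(fido), visible(tweety).
[2] rule 1 [bird(fido), closed(tweety), metal(tweety) => small(fido)]; rule 4 [stale(fido), swims(fido) => has_feathers(fido)]. ⇒ new: small(fido), has_feathers(fido).
[3] rule 2 [small(fido), has_feathers(fido) => large(fido)]; rule 12 [has_feathers(fido) => signed(fido)]. ⇒ new: large(fido), signed(fido).
Closure: {active(fido), bird(fido), blue(item2), closed(tweety), flies(item2), has_feathers(fido), large(fido), locked(fido), mammal(fido), metal(tweety), open(tweety), penguin(tweety), ready(tweety), signed(fido), small(fido), stale(fido), swims(fido), visible(tweety), wooden(fido)} — 19 facts.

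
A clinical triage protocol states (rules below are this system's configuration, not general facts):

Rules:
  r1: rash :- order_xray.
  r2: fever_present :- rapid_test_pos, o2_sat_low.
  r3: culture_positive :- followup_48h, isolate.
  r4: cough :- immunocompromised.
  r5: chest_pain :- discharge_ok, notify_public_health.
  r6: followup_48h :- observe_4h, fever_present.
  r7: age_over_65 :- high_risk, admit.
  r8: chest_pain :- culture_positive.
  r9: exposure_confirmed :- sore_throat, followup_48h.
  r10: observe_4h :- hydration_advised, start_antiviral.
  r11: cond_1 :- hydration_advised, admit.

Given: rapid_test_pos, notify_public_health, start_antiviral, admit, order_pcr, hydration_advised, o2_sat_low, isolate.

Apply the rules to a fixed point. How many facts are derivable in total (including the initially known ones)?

[1] r2 [fever_present :- rapid_test_pos, o2_sat_low.]; r10 [observe_4h :- hydration_advised, start_antiviral.]; r11 [cond_1 :- hydration_advised, admit.]. ⇒ new: fever_present, observe_4h, cond_1.
[2] r6 [followup_48h :- observe_4h, fever_present.]. ⇒ new: followup_48h.
[3] r3 [culture_positive :- followup_48h, isolate.]. ⇒ new: culture_positive.
[4] r8 [chest_pain :- culture_positive.]. ⇒ new: chest_pain.
Closure: {admit, chest_pain, cond_1, culture_positive, fever_present, followup_48h, hydration_advised, isolate, notify_public_health, o2_sat_low, observe_4h, order_pcr, rapid_test_pos, start_antiviral} — 14 facts.

14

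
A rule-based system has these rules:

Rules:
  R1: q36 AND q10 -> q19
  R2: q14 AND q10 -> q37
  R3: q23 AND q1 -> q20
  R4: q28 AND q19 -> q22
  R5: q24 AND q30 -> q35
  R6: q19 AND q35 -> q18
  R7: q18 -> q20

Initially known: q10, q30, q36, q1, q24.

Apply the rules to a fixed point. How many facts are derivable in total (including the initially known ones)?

Round 1: R1 [q36 AND q10 -> q19]; R5 [q24 AND q30 -> q35]. Adds q19, q35.
Round 2: R6 [q19 AND q35 -> q18]. Adds q18.
Round 3: R7 [q18 -> q20]. Adds q20.
Closure: {q1, q10, q18, q19, q20, q24, q30, q35, q36} — 9 facts.

9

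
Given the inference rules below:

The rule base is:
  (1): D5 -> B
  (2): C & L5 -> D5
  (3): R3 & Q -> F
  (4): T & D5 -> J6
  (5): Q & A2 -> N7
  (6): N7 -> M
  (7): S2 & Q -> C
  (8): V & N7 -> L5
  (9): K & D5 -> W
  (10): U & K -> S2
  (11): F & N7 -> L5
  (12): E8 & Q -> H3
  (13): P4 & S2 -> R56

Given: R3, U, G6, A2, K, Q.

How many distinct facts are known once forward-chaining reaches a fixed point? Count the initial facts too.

15

Round 1: (3) [R3 & Q -> F]; (5) [Q & A2 -> N7]; (10) [U & K -> S2]. New: F, N7, S2.
Round 2: (6) [N7 -> M]; (7) [S2 & Q -> C]; (11) [F & N7 -> L5]. New: M, C, L5.
Round 3: (2) [C & L5 -> D5]. New: D5.
Round 4: (1) [D5 -> B]; (9) [K & D5 -> W]. New: B, W.
Closure: {A2, B, C, D5, F, G6, K, L5, M, N7, Q, R3, S2, U, W} — 15 facts.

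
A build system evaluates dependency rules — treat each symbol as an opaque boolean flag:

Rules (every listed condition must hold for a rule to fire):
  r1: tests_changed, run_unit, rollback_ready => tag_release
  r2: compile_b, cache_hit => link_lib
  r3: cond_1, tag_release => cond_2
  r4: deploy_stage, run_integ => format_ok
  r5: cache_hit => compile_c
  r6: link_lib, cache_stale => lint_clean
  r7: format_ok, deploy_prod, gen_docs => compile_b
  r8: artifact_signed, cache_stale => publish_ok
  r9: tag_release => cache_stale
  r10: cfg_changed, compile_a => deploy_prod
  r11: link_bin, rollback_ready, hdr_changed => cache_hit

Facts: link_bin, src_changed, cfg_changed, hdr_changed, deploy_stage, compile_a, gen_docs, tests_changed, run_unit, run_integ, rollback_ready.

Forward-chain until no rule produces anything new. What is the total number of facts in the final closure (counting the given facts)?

Round 1: r1 [tests_changed, run_unit, rollback_ready => tag_release]; r4 [deploy_stage, run_integ => format_ok]; r10 [cfg_changed, compile_a => deploy_prod]; r11 [link_bin, rollback_ready, hdr_changed => cache_hit]. New: tag_release, format_ok, deploy_prod, cache_hit.
Round 2: r5 [cache_hit => compile_c]; r7 [format_ok, deploy_prod, gen_docs => compile_b]; r9 [tag_release => cache_stale]. New: compile_c, compile_b, cache_stale.
Round 3: r2 [compile_b, cache_hit => link_lib]. New: link_lib.
Round 4: r6 [link_lib, cache_stale => lint_clean]. New: lint_clean.
Closure: {cache_hit, cache_stale, cfg_changed, compile_a, compile_b, compile_c, deploy_prod, deploy_stage, format_ok, gen_docs, hdr_changed, link_bin, link_lib, lint_clean, rollback_ready, run_integ, run_unit, src_changed, tag_release, tests_changed} — 20 facts.

20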